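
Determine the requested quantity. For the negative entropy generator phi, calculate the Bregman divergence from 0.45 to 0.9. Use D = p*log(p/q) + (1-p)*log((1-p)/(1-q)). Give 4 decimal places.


Bregman divergence with negative entropy generator:
D = p*log(p/q) + (1-p)*log((1-p)/(1-q)).
p = 0.45, q = 0.9.
p*log(p/q) = 0.45*log(0.45/0.9) = -0.311916.
(1-p)*log((1-p)/(1-q)) = 0.55*log(0.55/0.1) = 0.937611.
D = -0.311916 + 0.937611 = 0.6257

0.6257


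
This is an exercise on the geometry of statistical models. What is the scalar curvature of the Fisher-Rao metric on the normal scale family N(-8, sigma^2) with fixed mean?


This family has a single free parameter, so its statistical manifold
is 1-dimensional. The Riemann curvature tensor of any 1-dimensional
Riemannian manifold vanishes identically, so R = 0.

0


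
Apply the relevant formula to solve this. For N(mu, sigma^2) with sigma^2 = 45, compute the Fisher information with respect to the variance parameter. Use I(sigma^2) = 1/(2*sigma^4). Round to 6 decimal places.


Fisher information for variance: I(sigma^2) = 1/(2*sigma^4).
sigma^2 = 45, so sigma^4 = 2025.
I = 1/(2*2025) = 1/4050 = 0.000247

0.000247


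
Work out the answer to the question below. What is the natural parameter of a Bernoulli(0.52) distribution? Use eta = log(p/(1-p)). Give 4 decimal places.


Natural parameter for Bernoulli: eta = log(p/(1-p)).
p = 0.52, 1-p = 0.48.
p/(1-p) = 1.083333.
eta = log(1.083333) = 0.0800

0.0800


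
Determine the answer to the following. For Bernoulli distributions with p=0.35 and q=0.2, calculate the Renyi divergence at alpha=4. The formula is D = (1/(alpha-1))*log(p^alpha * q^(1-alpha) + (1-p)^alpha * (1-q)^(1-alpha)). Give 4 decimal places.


Renyi divergence of order alpha between Bernoulli distributions:
D = (1/(alpha-1))*log(p^alpha * q^(1-alpha) + (1-p)^alpha * (1-q)^(1-alpha)).
alpha = 4, p = 0.35, q = 0.2.
p^alpha * q^(1-alpha) = 0.35^4 * 0.2^-3 = 1.875781.
(1-p)^alpha * (1-q)^(1-alpha) = 0.65^4 * 0.8^-3 = 0.348645.
sum = 1.875781 + 0.348645 = 2.224426.
D = (1/3)*log(2.224426) = 0.2665

0.2665


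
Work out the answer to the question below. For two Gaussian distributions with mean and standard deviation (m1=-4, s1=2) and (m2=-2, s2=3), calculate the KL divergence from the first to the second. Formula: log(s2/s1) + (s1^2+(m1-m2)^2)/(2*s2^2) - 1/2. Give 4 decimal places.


KL divergence between normal distributions:
KL = log(s2/s1) + (s1^2 + (m1-m2)^2)/(2*s2^2) - 1/2.
log(3/2) = 0.405465.
(2^2 + (-4--2)^2)/(2*3^2) = (4 + 4)/18 = 0.444444.
KL = 0.405465 + 0.444444 - 0.5 = 0.3499

0.3499


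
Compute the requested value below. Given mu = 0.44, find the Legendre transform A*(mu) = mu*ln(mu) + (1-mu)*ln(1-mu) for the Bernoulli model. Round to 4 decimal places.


Legendre transform for Bernoulli:
A*(mu) = mu*log(mu) + (1-mu)*log(1-mu).
mu = 0.44, 1-mu = 0.56.
mu*log(mu) = 0.44*log(0.44) = -0.361231.
(1-mu)*log(1-mu) = 0.56*log(0.56) = -0.324698.
A* = -0.361231 + -0.324698 = -0.6859

-0.6859


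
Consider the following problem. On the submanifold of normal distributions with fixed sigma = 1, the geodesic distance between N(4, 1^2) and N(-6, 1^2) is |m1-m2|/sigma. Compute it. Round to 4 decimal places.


On the fixed-variance normal subfamily, geodesic distance = |m1-m2|/sigma.
|4 - -6| = 10.
sigma = 1.
d = 10/1 = 10.0000

10.0000


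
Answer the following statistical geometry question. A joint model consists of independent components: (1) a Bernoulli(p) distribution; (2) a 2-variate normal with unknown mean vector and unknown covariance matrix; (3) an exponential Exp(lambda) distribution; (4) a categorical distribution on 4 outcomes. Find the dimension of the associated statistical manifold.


The dimension of a statistical manifold equals the number of free
(independent) real parameters of the model. For a product of independent
blocks the parameter counts add.
- Bernoulli (p): 1.
- 2-variate normal: 2 (mean) + 2*3/2 = 3 (symmetric covariance) = 5.
- exponential (lambda): 1.
- categorical on 4 outcomes (probabilities sum to 1): 4-1 = 3.
Total = 1 + 5 + 1 + 3 = 10.
Dimension = 10

10


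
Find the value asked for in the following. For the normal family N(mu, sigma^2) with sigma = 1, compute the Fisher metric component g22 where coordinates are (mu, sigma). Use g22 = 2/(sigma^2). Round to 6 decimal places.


For the 2-parameter normal family, the Fisher metric has:
  g11 = 1/sigma^2, g22 = 2/sigma^2.
sigma = 1, sigma^2 = 1.
g22 = 2.000000

2.000000


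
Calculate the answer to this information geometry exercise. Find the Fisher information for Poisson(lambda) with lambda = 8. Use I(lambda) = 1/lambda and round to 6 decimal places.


Fisher information for Poisson: I(lambda) = 1/lambda.
lambda = 8.
I(lambda) = 1/8 = 0.125000

0.125000


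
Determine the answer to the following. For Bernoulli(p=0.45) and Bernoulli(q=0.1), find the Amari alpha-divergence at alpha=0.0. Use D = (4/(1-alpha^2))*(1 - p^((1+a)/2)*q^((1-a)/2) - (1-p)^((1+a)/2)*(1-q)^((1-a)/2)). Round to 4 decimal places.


Amari alpha-divergence:
D = (4/(1-alpha^2))*(1 - p^((1+a)/2)*q^((1-a)/2) - (1-p)^((1+a)/2)*(1-q)^((1-a)/2)).
alpha = 0.0, p = 0.45, q = 0.1.
e1 = (1+alpha)/2 = 0.5, e2 = (1-alpha)/2 = 0.5.
t1 = p^e1 * q^e2 = 0.45^0.5 * 0.1^0.5 = 0.212132.
t2 = (1-p)^e1 * (1-q)^e2 = 0.55^0.5 * 0.9^0.5 = 0.703562.
4/(1-alpha^2) = 4.0.
D = 4.0*(1 - 0.212132 - 0.703562) = 0.3372

0.3372


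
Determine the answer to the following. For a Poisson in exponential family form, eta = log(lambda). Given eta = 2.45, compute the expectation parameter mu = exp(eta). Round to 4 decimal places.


Expectation parameter for Poisson exponential family:
mu = exp(eta).
eta = 2.45.
mu = exp(2.45) = 11.5883

11.5883


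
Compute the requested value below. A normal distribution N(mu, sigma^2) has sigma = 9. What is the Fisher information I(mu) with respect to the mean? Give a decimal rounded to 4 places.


The Fisher information for the mean of a normal distribution is I(mu) = 1/sigma^2.
sigma = 9, so sigma^2 = 81.
I(mu) = 1/81 = 0.0123

0.0123


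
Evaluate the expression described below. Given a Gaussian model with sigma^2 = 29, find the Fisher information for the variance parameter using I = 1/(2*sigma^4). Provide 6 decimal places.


Fisher information for variance: I(sigma^2) = 1/(2*sigma^4).
sigma^2 = 29, so sigma^4 = 841.
I = 1/(2*841) = 1/1682 = 0.000595

0.000595


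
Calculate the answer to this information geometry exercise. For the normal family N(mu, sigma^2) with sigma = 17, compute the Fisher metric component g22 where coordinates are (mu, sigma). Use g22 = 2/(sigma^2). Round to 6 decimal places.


For the 2-parameter normal family, the Fisher metric has:
  g11 = 1/sigma^2, g22 = 2/sigma^2.
sigma = 17, sigma^2 = 289.
g22 = 0.006920

0.006920


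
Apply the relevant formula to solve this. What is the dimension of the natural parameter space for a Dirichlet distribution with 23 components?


Exponential family dimension calculation:
Dirichlet with 23 components has 23 natural parameters.

23


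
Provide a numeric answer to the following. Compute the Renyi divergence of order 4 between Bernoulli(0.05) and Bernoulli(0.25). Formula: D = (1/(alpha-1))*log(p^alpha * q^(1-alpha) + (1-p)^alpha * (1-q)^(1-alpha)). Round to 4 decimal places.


Renyi divergence of order alpha between Bernoulli distributions:
D = (1/(alpha-1))*log(p^alpha * q^(1-alpha) + (1-p)^alpha * (1-q)^(1-alpha)).
alpha = 4, p = 0.05, q = 0.25.
p^alpha * q^(1-alpha) = 0.05^4 * 0.25^-3 = 0.0004.
(1-p)^alpha * (1-q)^(1-alpha) = 0.95^4 * 0.75^-3 = 1.930681.
sum = 0.0004 + 1.930681 = 1.931081.
D = (1/3)*log(1.931081) = 0.2194

0.2194


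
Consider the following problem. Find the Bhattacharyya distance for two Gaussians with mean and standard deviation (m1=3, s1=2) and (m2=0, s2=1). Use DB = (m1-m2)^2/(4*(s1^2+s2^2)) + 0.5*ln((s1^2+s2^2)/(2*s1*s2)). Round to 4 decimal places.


Bhattacharyya distance between two Gaussians:
DB = (m1-m2)^2/(4*(s1^2+s2^2)) + (1/2)*ln((s1^2+s2^2)/(2*s1*s2)).
(m1-m2)^2 = (3)^2 = 9.
s1^2+s2^2 = 4 + 1 = 5.
term1 = 9/20 = 0.45.
term2 = 0.5*ln(5/4.0) = 0.111572.
DB = 0.45 + 0.111572 = 0.5616

0.5616


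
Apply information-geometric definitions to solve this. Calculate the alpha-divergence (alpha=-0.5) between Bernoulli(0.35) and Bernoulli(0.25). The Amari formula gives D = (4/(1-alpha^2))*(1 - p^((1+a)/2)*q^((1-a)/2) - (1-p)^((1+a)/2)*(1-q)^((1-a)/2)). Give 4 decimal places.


Amari alpha-divergence:
D = (4/(1-alpha^2))*(1 - p^((1+a)/2)*q^((1-a)/2) - (1-p)^((1+a)/2)*(1-q)^((1-a)/2)).
alpha = -0.5, p = 0.35, q = 0.25.
e1 = (1+alpha)/2 = 0.25, e2 = (1-alpha)/2 = 0.75.
t1 = p^e1 * q^e2 = 0.35^0.25 * 0.25^0.75 = 0.271939.
t2 = (1-p)^e1 * (1-q)^e2 = 0.65^0.25 * 0.75^0.75 = 0.723643.
4/(1-alpha^2) = 5.333333.
D = 5.333333*(1 - 0.271939 - 0.723643) = 0.0236

0.0236


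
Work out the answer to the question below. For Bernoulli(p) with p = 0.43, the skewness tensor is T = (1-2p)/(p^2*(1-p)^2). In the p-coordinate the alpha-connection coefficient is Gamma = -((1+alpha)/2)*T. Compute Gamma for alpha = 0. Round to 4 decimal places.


Skewness (Amari-Chentsov) tensor: T = (1-2p)/(p^2*(1-p)^2).
p = 0.43, 1-2p = 0.14, p^2 = 0.1849, (1-p)^2 = 0.3249.
T = 0.14/(0.1849 * 0.3249) = 2.330459.
In the p-coordinate, Gamma^(alpha) = Gamma^(0) - (alpha/2)*T with Gamma^(0) = (1/2)*g'(p) = -T/2,
so Gamma^(alpha) = -((1+alpha)/2)*T.
alpha = 0, -(1+alpha)/2 = -0.5.
Gamma = -0.5 * 2.330459 = -1.1652

-1.1652


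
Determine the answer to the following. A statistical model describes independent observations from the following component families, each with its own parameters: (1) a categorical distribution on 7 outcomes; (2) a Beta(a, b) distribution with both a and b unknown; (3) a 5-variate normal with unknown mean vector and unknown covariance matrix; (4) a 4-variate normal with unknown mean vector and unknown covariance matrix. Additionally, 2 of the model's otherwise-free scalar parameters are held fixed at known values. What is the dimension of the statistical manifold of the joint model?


The dimension of a statistical manifold equals the number of free
(independent) real parameters of the model. For a product of independent
blocks the parameter counts add.
- categorical on 7 outcomes (probabilities sum to 1): 7-1 = 6.
- Beta (a, b): 2.
- 5-variate normal: 5 (mean) + 5*6/2 = 15 (symmetric covariance) = 20.
- 4-variate normal: 4 (mean) + 4*5/2 = 10 (symmetric covariance) = 14.
Total = 6 + 2 + 20 + 14 = 42.
2 parameter(s) fixed at known values: 42 - 2 = 40.
Dimension = 40

40


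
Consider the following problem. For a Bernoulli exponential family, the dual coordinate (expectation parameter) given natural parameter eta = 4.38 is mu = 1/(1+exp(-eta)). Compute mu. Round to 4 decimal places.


Dual coordinate (expectation parameter) for Bernoulli:
mu = 1/(1+exp(-eta)).
eta = 4.38.
exp(-eta) = exp(-4.38) = 0.012525.
mu = 1/(1+0.012525) = 0.9876

0.9876


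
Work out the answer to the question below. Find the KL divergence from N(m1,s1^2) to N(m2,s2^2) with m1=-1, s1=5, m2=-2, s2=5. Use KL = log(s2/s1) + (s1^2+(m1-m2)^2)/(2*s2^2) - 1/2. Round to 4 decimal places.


KL divergence between normal distributions:
KL = log(s2/s1) + (s1^2 + (m1-m2)^2)/(2*s2^2) - 1/2.
log(5/5) = 0.0.
(5^2 + (-1--2)^2)/(2*5^2) = (25 + 1)/50 = 0.52.
KL = 0.0 + 0.52 - 0.5 = 0.0200

0.0200


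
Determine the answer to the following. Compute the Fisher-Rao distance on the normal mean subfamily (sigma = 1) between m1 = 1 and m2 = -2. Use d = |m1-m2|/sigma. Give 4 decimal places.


On the fixed-variance normal subfamily, geodesic distance = |m1-m2|/sigma.
|1 - -2| = 3.
sigma = 1.
d = 3/1 = 3.0000

3.0000


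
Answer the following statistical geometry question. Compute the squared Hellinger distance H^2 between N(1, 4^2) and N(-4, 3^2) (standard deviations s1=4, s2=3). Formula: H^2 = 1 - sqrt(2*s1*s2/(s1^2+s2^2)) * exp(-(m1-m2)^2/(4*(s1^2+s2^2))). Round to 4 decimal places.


Squared Hellinger distance for Gaussians:
H^2 = 1 - sqrt(2*s1*s2/(s1^2+s2^2)) * exp(-(m1-m2)^2/(4*(s1^2+s2^2))).
s1^2 = 16, s2^2 = 9, s1^2+s2^2 = 25.
sqrt(2*4*3/(25)) = 0.979796.
(m1-m2)^2 = (5)^2 = 25.
exp(-25/(4*25)) = exp(-0.25) = 0.778801.
H^2 = 1 - 0.979796*0.778801 = 0.2369

0.2369


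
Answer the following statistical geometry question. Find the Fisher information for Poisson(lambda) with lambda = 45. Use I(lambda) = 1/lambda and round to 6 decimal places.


Fisher information for Poisson: I(lambda) = 1/lambda.
lambda = 45.
I(lambda) = 1/45 = 0.022222

0.022222


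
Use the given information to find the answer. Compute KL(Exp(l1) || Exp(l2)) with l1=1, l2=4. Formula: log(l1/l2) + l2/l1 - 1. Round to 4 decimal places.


KL divergence for exponential family:
KL = log(l1/l2) + l2/l1 - 1.
log(1/4) = -1.386294.
4/1 = 4.0.
KL = -1.386294 + 4.0 - 1 = 1.6137

1.6137


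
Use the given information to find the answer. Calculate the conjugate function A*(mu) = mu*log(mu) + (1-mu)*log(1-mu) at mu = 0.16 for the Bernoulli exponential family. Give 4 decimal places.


Legendre transform for Bernoulli:
A*(mu) = mu*log(mu) + (1-mu)*log(1-mu).
mu = 0.16, 1-mu = 0.84.
mu*log(mu) = 0.16*log(0.16) = -0.293213.
(1-mu)*log(1-mu) = 0.84*log(0.84) = -0.146457.
A* = -0.293213 + -0.146457 = -0.4397

-0.4397


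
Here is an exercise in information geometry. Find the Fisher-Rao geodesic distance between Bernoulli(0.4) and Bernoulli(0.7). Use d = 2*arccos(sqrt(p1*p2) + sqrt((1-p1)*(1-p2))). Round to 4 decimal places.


Geodesic distance on Bernoulli manifold:
d(p1,p2) = 2*arccos(sqrt(p1*p2) + sqrt((1-p1)*(1-p2))).
sqrt(p1*p2) = sqrt(0.4*0.7) = 0.52915.
sqrt((1-p1)*(1-p2)) = sqrt(0.6*0.3) = 0.424264.
arg = 0.52915 + 0.424264 = 0.953414.
d = 2*arccos(0.953414) = 0.6129

0.6129


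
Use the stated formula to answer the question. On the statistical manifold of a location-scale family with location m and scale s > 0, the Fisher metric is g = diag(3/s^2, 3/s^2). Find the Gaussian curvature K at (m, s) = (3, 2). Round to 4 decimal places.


The metric has the form g = (A dm^2 + B ds^2)/s^2 with A = 3, B = 3.
Substitute u = sqrt(A/B)*m: g = B*(du^2 + ds^2)/s^2, i.e. B times the
Poincare upper half-plane metric, which has constant Gaussian curvature -1.
Scaling a 2D metric by a constant c divides the Gaussian curvature by c,
so K = -1/B = -1/(3) = -0.3333 everywhere (the point (m, s) = (3, 2) is irrelevant:
the curvature is constant).
The requested Gaussian curvature is K = -0.3333.

-0.3333


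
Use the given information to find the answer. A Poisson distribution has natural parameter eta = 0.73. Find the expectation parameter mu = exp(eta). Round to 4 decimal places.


Expectation parameter for Poisson exponential family:
mu = exp(eta).
eta = 0.73.
mu = exp(0.73) = 2.0751

2.0751


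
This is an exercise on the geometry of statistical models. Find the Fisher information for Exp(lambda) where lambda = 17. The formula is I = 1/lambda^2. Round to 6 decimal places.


Fisher information for exponential: I(lambda) = 1/lambda^2.
lambda = 17, lambda^2 = 289.
I = 1/289 = 0.003460

0.003460


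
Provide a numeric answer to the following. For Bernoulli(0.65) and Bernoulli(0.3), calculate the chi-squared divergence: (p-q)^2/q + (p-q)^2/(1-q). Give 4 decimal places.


Chi-squared divergence between Bernoulli distributions:
chi^2 = (p-q)^2/q + (p-q)^2/(1-q).
p = 0.65, q = 0.3, p-q = 0.35.
(p-q)^2 = 0.1225.
term1 = 0.1225/0.3 = 0.408333.
term2 = 0.1225/0.7 = 0.175.
chi^2 = 0.408333 + 0.175 = 0.5833

0.5833


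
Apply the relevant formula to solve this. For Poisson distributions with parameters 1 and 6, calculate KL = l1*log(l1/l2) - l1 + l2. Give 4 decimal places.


KL divergence for Poisson:
KL = l1*log(l1/l2) - l1 + l2.
l1 = 1, l2 = 6.
log(1/6) = -1.791759.
l1*log(l1/l2) = 1 * -1.791759 = -1.791759.
KL = -1.791759 - 1 + 6 = 3.2082

3.2082


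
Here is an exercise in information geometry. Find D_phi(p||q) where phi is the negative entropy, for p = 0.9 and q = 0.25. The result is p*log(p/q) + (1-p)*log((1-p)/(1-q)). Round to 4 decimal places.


Bregman divergence with negative entropy generator:
D = p*log(p/q) + (1-p)*log((1-p)/(1-q)).
p = 0.9, q = 0.25.
p*log(p/q) = 0.9*log(0.9/0.25) = 1.15284.
(1-p)*log((1-p)/(1-q)) = 0.1*log(0.1/0.75) = -0.20149.
D = 1.15284 + -0.20149 = 0.9514

0.9514


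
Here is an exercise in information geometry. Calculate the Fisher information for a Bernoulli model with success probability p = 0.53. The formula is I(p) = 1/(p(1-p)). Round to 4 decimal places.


For Bernoulli(p), Fisher information is I(p) = 1/(p*(1-p)).
p = 0.53, 1-p = 0.47.
p*(1-p) = 0.2491.
I(p) = 1/0.2491 = 4.0145

4.0145


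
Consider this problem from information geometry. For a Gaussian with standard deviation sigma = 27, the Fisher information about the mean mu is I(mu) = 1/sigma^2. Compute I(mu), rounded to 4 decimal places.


The Fisher information for the mean of a normal distribution is I(mu) = 1/sigma^2.
sigma = 27, so sigma^2 = 729.
I(mu) = 1/729 = 0.0014

0.0014


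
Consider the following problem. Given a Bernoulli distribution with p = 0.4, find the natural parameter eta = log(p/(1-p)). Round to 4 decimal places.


Natural parameter for Bernoulli: eta = log(p/(1-p)).
p = 0.4, 1-p = 0.6.
p/(1-p) = 0.666667.
eta = log(0.666667) = -0.4055

-0.4055


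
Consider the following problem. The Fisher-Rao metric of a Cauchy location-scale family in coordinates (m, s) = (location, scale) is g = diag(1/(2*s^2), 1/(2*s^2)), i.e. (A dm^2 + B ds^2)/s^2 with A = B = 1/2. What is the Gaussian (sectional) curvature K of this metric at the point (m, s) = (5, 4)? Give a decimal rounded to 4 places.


The metric has the form g = (A dm^2 + B ds^2)/s^2 with A = 1/2, B = 1/2.
Substitute u = sqrt(A/B)*m: g = B*(du^2 + ds^2)/s^2, i.e. B times the
Poincare upper half-plane metric, which has constant Gaussian curvature -1.
Scaling a 2D metric by a constant c divides the Gaussian curvature by c,
so K = -1/B = -1/(1/2) = -2.0000 everywhere (the point (m, s) = (5, 4) is irrelevant:
the curvature is constant).
The requested Gaussian curvature is K = -2.0000.

-2.0000


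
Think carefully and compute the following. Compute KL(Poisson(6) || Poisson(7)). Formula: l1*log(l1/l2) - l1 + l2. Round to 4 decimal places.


KL divergence for Poisson:
KL = l1*log(l1/l2) - l1 + l2.
l1 = 6, l2 = 7.
log(6/7) = -0.154151.
l1*log(l1/l2) = 6 * -0.154151 = -0.924904.
KL = -0.924904 - 6 + 7 = 0.0751

0.0751


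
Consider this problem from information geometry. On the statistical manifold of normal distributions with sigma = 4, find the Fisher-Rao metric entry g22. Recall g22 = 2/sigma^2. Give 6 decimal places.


For the 2-parameter normal family, the Fisher metric has:
  g11 = 1/sigma^2, g22 = 2/sigma^2.
sigma = 4, sigma^2 = 16.
g22 = 0.125000

0.125000


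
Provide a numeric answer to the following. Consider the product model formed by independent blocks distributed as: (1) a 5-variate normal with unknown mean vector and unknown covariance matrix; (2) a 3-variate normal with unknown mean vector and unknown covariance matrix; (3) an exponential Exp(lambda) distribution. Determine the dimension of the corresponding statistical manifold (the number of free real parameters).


The dimension of a statistical manifold equals the number of free
(independent) real parameters of the model. For a product of independent
blocks the parameter counts add.
- 5-variate normal: 5 (mean) + 5*6/2 = 15 (symmetric covariance) = 20.
- 3-variate normal: 3 (mean) + 3*4/2 = 6 (symmetric covariance) = 9.
- exponential (lambda): 1.
Total = 20 + 9 + 1 = 30.
Dimension = 30

30


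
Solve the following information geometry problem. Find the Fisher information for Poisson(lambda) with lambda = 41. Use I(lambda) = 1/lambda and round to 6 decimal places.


Fisher information for Poisson: I(lambda) = 1/lambda.
lambda = 41.
I(lambda) = 1/41 = 0.024390

0.024390


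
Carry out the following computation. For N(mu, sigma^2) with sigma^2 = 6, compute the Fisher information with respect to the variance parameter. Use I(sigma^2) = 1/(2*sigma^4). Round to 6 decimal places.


Fisher information for variance: I(sigma^2) = 1/(2*sigma^4).
sigma^2 = 6, so sigma^4 = 36.
I = 1/(2*36) = 1/72 = 0.013889

0.013889


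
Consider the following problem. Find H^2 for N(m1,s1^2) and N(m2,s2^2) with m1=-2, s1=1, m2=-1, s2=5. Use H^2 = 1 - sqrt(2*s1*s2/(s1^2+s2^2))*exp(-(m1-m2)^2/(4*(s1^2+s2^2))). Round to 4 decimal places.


Squared Hellinger distance for Gaussians:
H^2 = 1 - sqrt(2*s1*s2/(s1^2+s2^2)) * exp(-(m1-m2)^2/(4*(s1^2+s2^2))).
s1^2 = 1, s2^2 = 25, s1^2+s2^2 = 26.
sqrt(2*1*5/(26)) = 0.620174.
(m1-m2)^2 = (-1)^2 = 1.
exp(-1/(4*26)) = exp(-0.009615) = 0.990431.
H^2 = 1 - 0.620174*0.990431 = 0.3858

0.3858


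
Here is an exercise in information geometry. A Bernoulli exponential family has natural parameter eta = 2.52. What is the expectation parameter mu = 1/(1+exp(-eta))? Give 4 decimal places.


Dual coordinate (expectation parameter) for Bernoulli:
mu = 1/(1+exp(-eta)).
eta = 2.52.
exp(-eta) = exp(-2.52) = 0.08046.
mu = 1/(1+0.08046) = 0.9255

0.9255


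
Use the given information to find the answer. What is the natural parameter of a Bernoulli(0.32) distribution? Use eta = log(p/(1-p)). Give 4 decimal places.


Natural parameter for Bernoulli: eta = log(p/(1-p)).
p = 0.32, 1-p = 0.68.
p/(1-p) = 0.470588.
eta = log(0.470588) = -0.7538

-0.7538


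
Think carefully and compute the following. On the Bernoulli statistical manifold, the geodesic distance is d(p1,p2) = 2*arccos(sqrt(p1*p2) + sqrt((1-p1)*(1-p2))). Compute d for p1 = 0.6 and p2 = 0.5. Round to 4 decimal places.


Geodesic distance on Bernoulli manifold:
d(p1,p2) = 2*arccos(sqrt(p1*p2) + sqrt((1-p1)*(1-p2))).
sqrt(p1*p2) = sqrt(0.6*0.5) = 0.547723.
sqrt((1-p1)*(1-p2)) = sqrt(0.4*0.5) = 0.447214.
arg = 0.547723 + 0.447214 = 0.994936.
d = 2*arccos(0.994936) = 0.2014

0.2014


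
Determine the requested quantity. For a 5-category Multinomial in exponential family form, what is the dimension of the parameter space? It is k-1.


Exponential family dimension calculation:
For Multinomial with k=5 categories, dim = k-1 = 4.

4


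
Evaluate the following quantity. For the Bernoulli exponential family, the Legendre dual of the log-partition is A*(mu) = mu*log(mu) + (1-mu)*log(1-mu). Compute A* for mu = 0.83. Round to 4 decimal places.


Legendre transform for Bernoulli:
A*(mu) = mu*log(mu) + (1-mu)*log(1-mu).
mu = 0.83, 1-mu = 0.17.
mu*log(mu) = 0.83*log(0.83) = -0.154654.
(1-mu)*log(1-mu) = 0.17*log(0.17) = -0.301233.
A* = -0.154654 + -0.301233 = -0.4559

-0.4559


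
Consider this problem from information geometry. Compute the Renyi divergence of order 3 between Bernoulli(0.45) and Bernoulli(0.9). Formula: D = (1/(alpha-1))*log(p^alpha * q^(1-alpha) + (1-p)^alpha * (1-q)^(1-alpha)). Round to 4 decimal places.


Renyi divergence of order alpha between Bernoulli distributions:
D = (1/(alpha-1))*log(p^alpha * q^(1-alpha) + (1-p)^alpha * (1-q)^(1-alpha)).
alpha = 3, p = 0.45, q = 0.9.
p^alpha * q^(1-alpha) = 0.45^3 * 0.9^-2 = 0.1125.
(1-p)^alpha * (1-q)^(1-alpha) = 0.55^3 * 0.1^-2 = 16.6375.
sum = 0.1125 + 16.6375 = 16.75.
D = (1/2)*log(16.75) = 1.4092

1.4092


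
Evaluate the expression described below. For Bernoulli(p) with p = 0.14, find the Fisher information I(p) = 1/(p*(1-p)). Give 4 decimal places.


For Bernoulli(p), Fisher information is I(p) = 1/(p*(1-p)).
p = 0.14, 1-p = 0.86.
p*(1-p) = 0.1204.
I(p) = 1/0.1204 = 8.3056

8.3056


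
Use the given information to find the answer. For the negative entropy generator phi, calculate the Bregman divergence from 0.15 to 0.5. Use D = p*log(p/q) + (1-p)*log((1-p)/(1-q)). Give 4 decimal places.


Bregman divergence with negative entropy generator:
D = p*log(p/q) + (1-p)*log((1-p)/(1-q)).
p = 0.15, q = 0.5.
p*log(p/q) = 0.15*log(0.15/0.5) = -0.180596.
(1-p)*log((1-p)/(1-q)) = 0.85*log(0.85/0.5) = 0.451034.
D = -0.180596 + 0.451034 = 0.2704

0.2704


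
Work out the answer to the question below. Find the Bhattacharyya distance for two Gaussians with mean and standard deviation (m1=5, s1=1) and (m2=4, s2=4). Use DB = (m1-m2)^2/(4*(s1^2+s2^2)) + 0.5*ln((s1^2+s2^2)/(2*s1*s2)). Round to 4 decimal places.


Bhattacharyya distance between two Gaussians:
DB = (m1-m2)^2/(4*(s1^2+s2^2)) + (1/2)*ln((s1^2+s2^2)/(2*s1*s2)).
(m1-m2)^2 = (1)^2 = 1.
s1^2+s2^2 = 1 + 16 = 17.
term1 = 1/68 = 0.014706.
term2 = 0.5*ln(17/8.0) = 0.376886.
DB = 0.014706 + 0.376886 = 0.3916

0.3916


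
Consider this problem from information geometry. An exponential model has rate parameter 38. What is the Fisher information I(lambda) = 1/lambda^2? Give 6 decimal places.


Fisher information for exponential: I(lambda) = 1/lambda^2.
lambda = 38, lambda^2 = 1444.
I = 1/1444 = 0.000693

0.000693


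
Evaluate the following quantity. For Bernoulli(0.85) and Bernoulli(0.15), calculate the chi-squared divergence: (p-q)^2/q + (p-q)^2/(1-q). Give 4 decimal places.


Chi-squared divergence between Bernoulli distributions:
chi^2 = (p-q)^2/q + (p-q)^2/(1-q).
p = 0.85, q = 0.15, p-q = 0.7.
(p-q)^2 = 0.49.
term1 = 0.49/0.15 = 3.266667.
term2 = 0.49/0.85 = 0.576471.
chi^2 = 3.266667 + 0.576471 = 3.8431

3.8431


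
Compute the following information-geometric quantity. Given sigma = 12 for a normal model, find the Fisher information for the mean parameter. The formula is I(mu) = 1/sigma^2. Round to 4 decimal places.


The Fisher information for the mean of a normal distribution is I(mu) = 1/sigma^2.
sigma = 12, so sigma^2 = 144.
I(mu) = 1/144 = 0.0069

0.0069


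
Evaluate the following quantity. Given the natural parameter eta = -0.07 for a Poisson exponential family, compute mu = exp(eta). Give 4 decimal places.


Expectation parameter for Poisson exponential family:
mu = exp(eta).
eta = -0.07.
mu = exp(-0.07) = 0.9324

0.9324


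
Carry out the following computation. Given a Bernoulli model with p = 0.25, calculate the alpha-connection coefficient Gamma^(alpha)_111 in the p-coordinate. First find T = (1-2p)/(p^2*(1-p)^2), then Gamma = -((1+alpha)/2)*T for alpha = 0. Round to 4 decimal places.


Skewness (Amari-Chentsov) tensor: T = (1-2p)/(p^2*(1-p)^2).
p = 0.25, 1-2p = 0.5, p^2 = 0.0625, (1-p)^2 = 0.5625.
T = 0.5/(0.0625 * 0.5625) = 14.222222.
In the p-coordinate, Gamma^(alpha) = Gamma^(0) - (alpha/2)*T with Gamma^(0) = (1/2)*g'(p) = -T/2,
so Gamma^(alpha) = -((1+alpha)/2)*T.
alpha = 0, -(1+alpha)/2 = -0.5.
Gamma = -0.5 * 14.222222 = -7.1111

-7.1111


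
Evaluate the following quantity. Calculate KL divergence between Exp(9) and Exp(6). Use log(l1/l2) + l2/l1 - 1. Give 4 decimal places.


KL divergence for exponential family:
KL = log(l1/l2) + l2/l1 - 1.
log(9/6) = 0.405465.
6/9 = 0.666667.
KL = 0.405465 + 0.666667 - 1 = 0.0721

0.0721


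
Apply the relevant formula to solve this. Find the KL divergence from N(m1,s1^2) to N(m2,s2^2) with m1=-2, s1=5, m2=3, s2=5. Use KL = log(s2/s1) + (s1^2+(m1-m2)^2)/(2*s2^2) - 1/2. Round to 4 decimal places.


KL divergence between normal distributions:
KL = log(s2/s1) + (s1^2 + (m1-m2)^2)/(2*s2^2) - 1/2.
log(5/5) = 0.0.
(5^2 + (-2-3)^2)/(2*5^2) = (25 + 25)/50 = 1.0.
KL = 0.0 + 1.0 - 0.5 = 0.5000

0.5000


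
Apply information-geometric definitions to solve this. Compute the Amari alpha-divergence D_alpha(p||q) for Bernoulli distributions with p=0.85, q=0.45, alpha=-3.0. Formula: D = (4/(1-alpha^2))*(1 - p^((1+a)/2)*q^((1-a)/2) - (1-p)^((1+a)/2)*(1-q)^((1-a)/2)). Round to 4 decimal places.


Amari alpha-divergence:
D = (4/(1-alpha^2))*(1 - p^((1+a)/2)*q^((1-a)/2) - (1-p)^((1+a)/2)*(1-q)^((1-a)/2)).
alpha = -3.0, p = 0.85, q = 0.45.
e1 = (1+alpha)/2 = -1.0, e2 = (1-alpha)/2 = 2.0.
t1 = p^e1 * q^e2 = 0.85^-1.0 * 0.45^2.0 = 0.238235.
t2 = (1-p)^e1 * (1-q)^e2 = 0.15^-1.0 * 0.55^2.0 = 2.016667.
4/(1-alpha^2) = -0.5.
D = -0.5*(1 - 0.238235 - 2.016667) = 0.6275

0.6275


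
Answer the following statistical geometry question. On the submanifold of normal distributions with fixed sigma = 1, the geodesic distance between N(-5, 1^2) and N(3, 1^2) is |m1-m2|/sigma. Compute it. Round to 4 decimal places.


On the fixed-variance normal subfamily, geodesic distance = |m1-m2|/sigma.
|-5 - 3| = 8.
sigma = 1.
d = 8/1 = 8.0000

8.0000


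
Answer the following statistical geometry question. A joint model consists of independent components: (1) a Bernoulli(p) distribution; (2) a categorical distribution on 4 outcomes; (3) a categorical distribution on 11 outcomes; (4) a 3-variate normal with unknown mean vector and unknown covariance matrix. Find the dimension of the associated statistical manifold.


The dimension of a statistical manifold equals the number of free
(independent) real parameters of the model. For a product of independent
blocks the parameter counts add.
- Bernoulli (p): 1.
- categorical on 4 outcomes (probabilities sum to 1): 4-1 = 3.
- categorical on 11 outcomes (probabilities sum to 1): 11-1 = 10.
- 3-variate normal: 3 (mean) + 3*4/2 = 6 (symmetric covariance) = 9.
Total = 1 + 3 + 10 + 9 = 23.
Dimension = 23

23


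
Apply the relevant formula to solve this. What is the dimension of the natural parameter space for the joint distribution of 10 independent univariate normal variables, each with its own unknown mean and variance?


Exponential family dimension calculation:
Each univariate normal has two natural parameters (mu/sigma^2 and -1/(2 sigma^2)).
With 10 independent components, dim = 2 * 10 = 20.

20


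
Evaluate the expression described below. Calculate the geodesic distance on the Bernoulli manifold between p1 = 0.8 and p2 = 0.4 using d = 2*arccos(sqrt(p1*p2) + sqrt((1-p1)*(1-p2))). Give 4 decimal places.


Geodesic distance on Bernoulli manifold:
d(p1,p2) = 2*arccos(sqrt(p1*p2) + sqrt((1-p1)*(1-p2))).
sqrt(p1*p2) = sqrt(0.8*0.4) = 0.565685.
sqrt((1-p1)*(1-p2)) = sqrt(0.2*0.6) = 0.34641.
arg = 0.565685 + 0.34641 = 0.912096.
d = 2*arccos(0.912096) = 0.8449

0.8449


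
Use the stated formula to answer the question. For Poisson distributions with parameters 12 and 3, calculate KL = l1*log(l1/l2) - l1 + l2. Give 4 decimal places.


KL divergence for Poisson:
KL = l1*log(l1/l2) - l1 + l2.
l1 = 12, l2 = 3.
log(12/3) = 1.386294.
l1*log(l1/l2) = 12 * 1.386294 = 16.635532.
KL = 16.635532 - 12 + 3 = 7.6355

7.6355


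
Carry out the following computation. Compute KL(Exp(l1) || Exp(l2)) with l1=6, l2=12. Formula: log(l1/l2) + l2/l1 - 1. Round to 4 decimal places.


KL divergence for exponential family:
KL = log(l1/l2) + l2/l1 - 1.
log(6/12) = -0.693147.
12/6 = 2.0.
KL = -0.693147 + 2.0 - 1 = 0.3069

0.3069


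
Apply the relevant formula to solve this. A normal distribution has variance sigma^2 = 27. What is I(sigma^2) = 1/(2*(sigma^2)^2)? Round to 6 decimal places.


Fisher information for variance: I(sigma^2) = 1/(2*sigma^4).
sigma^2 = 27, so sigma^4 = 729.
I = 1/(2*729) = 1/1458 = 0.000686

0.000686


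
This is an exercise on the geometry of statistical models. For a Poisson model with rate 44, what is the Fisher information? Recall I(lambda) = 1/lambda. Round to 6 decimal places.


Fisher information for Poisson: I(lambda) = 1/lambda.
lambda = 44.
I(lambda) = 1/44 = 0.022727

0.022727


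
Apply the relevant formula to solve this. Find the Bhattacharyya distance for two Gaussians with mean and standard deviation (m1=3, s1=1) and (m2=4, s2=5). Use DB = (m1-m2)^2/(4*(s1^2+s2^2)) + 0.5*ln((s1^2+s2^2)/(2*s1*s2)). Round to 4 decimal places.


Bhattacharyya distance between two Gaussians:
DB = (m1-m2)^2/(4*(s1^2+s2^2)) + (1/2)*ln((s1^2+s2^2)/(2*s1*s2)).
(m1-m2)^2 = (-1)^2 = 1.
s1^2+s2^2 = 1 + 25 = 26.
term1 = 1/104 = 0.009615.
term2 = 0.5*ln(26/10.0) = 0.477756.
DB = 0.009615 + 0.477756 = 0.4874

0.4874


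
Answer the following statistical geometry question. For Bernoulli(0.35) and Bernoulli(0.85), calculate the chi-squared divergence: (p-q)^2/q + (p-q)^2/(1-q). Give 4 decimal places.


Chi-squared divergence between Bernoulli distributions:
chi^2 = (p-q)^2/q + (p-q)^2/(1-q).
p = 0.35, q = 0.85, p-q = -0.5.
(p-q)^2 = 0.25.
term1 = 0.25/0.85 = 0.294118.
term2 = 0.25/0.15 = 1.666667.
chi^2 = 0.294118 + 1.666667 = 1.9608

1.9608


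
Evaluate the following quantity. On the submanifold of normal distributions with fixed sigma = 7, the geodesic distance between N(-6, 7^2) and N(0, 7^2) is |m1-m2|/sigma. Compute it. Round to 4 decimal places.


On the fixed-variance normal subfamily, geodesic distance = |m1-m2|/sigma.
|-6 - 0| = 6.
sigma = 7.
d = 6/7 = 0.8571

0.8571


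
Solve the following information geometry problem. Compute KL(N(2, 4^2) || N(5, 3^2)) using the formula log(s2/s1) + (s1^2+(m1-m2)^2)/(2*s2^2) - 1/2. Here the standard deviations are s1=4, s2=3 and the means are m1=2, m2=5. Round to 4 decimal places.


KL divergence between normal distributions:
KL = log(s2/s1) + (s1^2 + (m1-m2)^2)/(2*s2^2) - 1/2.
log(3/4) = -0.287682.
(4^2 + (2-5)^2)/(2*3^2) = (16 + 9)/18 = 1.388889.
KL = -0.287682 + 1.388889 - 0.5 = 0.6012

0.6012


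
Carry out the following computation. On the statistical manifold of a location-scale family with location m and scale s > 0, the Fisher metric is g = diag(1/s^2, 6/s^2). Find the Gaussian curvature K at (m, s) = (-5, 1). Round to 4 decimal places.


The metric has the form g = (A dm^2 + B ds^2)/s^2 with A = 1, B = 6.
Substitute u = sqrt(A/B)*m: g = B*(du^2 + ds^2)/s^2, i.e. B times the
Poincare upper half-plane metric, which has constant Gaussian curvature -1.
Scaling a 2D metric by a constant c divides the Gaussian curvature by c,
so K = -1/B = -1/(6) = -0.1667 everywhere (the point (m, s) = (-5, 1) is irrelevant:
the curvature is constant).
The requested Gaussian curvature is K = -0.1667.

-0.1667


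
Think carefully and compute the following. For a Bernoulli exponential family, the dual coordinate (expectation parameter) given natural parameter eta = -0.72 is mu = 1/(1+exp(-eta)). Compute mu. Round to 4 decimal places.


Dual coordinate (expectation parameter) for Bernoulli:
mu = 1/(1+exp(-eta)).
eta = -0.72.
exp(-eta) = exp(0.72) = 2.054433.
mu = 1/(1+2.054433) = 0.3274

0.3274


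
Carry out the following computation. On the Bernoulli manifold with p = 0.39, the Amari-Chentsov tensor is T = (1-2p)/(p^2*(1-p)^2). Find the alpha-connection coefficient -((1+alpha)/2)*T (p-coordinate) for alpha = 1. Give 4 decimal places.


Skewness (Amari-Chentsov) tensor: T = (1-2p)/(p^2*(1-p)^2).
p = 0.39, 1-2p = 0.22, p^2 = 0.1521, (1-p)^2 = 0.3721.
T = 0.22/(0.1521 * 0.3721) = 3.887172.
In the p-coordinate, Gamma^(alpha) = Gamma^(0) - (alpha/2)*T with Gamma^(0) = (1/2)*g'(p) = -T/2,
so Gamma^(alpha) = -((1+alpha)/2)*T.
alpha = 1, -(1+alpha)/2 = -1.0.
Gamma = -1.0 * 3.887172 = -3.8872

-3.8872


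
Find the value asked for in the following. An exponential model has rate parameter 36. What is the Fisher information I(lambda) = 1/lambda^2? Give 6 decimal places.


Fisher information for exponential: I(lambda) = 1/lambda^2.
lambda = 36, lambda^2 = 1296.
I = 1/1296 = 0.000772

0.000772


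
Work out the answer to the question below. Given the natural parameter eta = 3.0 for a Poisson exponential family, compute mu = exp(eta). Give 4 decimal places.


Expectation parameter for Poisson exponential family:
mu = exp(eta).
eta = 3.0.
mu = exp(3.0) = 20.0855

20.0855


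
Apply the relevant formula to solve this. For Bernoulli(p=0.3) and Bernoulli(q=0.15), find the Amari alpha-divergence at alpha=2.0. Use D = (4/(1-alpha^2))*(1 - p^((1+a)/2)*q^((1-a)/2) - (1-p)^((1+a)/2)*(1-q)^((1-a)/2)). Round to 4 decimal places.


Amari alpha-divergence:
D = (4/(1-alpha^2))*(1 - p^((1+a)/2)*q^((1-a)/2) - (1-p)^((1+a)/2)*(1-q)^((1-a)/2)).
alpha = 2.0, p = 0.3, q = 0.15.
e1 = (1+alpha)/2 = 1.5, e2 = (1-alpha)/2 = -0.5.
t1 = p^e1 * q^e2 = 0.3^1.5 * 0.15^-0.5 = 0.424264.
t2 = (1-p)^e1 * (1-q)^e2 = 0.7^1.5 * 0.85^-0.5 = 0.63524.
4/(1-alpha^2) = -1.333333.
D = -1.333333*(1 - 0.424264 - 0.63524) = 0.0793

0.0793


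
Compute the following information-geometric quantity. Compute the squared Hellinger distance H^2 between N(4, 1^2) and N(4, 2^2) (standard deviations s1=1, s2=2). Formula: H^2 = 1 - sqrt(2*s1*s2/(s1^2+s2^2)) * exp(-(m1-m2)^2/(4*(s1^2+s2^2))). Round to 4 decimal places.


Squared Hellinger distance for Gaussians:
H^2 = 1 - sqrt(2*s1*s2/(s1^2+s2^2)) * exp(-(m1-m2)^2/(4*(s1^2+s2^2))).
s1^2 = 1, s2^2 = 4, s1^2+s2^2 = 5.
sqrt(2*1*2/(5)) = 0.894427.
(m1-m2)^2 = (0)^2 = 0.
exp(-0/(4*5)) = exp(0.0) = 1.0.
H^2 = 1 - 0.894427*1.0 = 0.1056

0.1056


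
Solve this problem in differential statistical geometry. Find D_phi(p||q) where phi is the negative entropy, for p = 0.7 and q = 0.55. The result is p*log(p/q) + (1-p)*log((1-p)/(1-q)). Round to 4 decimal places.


Bregman divergence with negative entropy generator:
D = p*log(p/q) + (1-p)*log((1-p)/(1-q)).
p = 0.7, q = 0.55.
p*log(p/q) = 0.7*log(0.7/0.55) = 0.168813.
(1-p)*log((1-p)/(1-q)) = 0.3*log(0.3/0.45) = -0.12164.
D = 0.168813 + -0.12164 = 0.0472

0.0472


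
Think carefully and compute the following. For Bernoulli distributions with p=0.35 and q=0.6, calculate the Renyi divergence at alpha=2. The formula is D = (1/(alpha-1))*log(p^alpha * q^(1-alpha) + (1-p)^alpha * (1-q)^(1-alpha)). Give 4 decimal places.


Renyi divergence of order alpha between Bernoulli distributions:
D = (1/(alpha-1))*log(p^alpha * q^(1-alpha) + (1-p)^alpha * (1-q)^(1-alpha)).
alpha = 2, p = 0.35, q = 0.6.
p^alpha * q^(1-alpha) = 0.35^2 * 0.6^-1 = 0.204167.
(1-p)^alpha * (1-q)^(1-alpha) = 0.65^2 * 0.4^-1 = 1.05625.
sum = 0.204167 + 1.05625 = 1.260417.
D = (1/1)*log(1.260417) = 0.2314

0.2314


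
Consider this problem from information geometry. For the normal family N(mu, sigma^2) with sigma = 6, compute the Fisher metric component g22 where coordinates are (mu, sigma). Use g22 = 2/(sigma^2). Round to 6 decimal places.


For the 2-parameter normal family, the Fisher metric has:
  g11 = 1/sigma^2, g22 = 2/sigma^2.
sigma = 6, sigma^2 = 36.
g22 = 0.055556

0.055556


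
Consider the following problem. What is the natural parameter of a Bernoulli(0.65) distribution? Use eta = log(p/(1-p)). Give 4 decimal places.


Natural parameter for Bernoulli: eta = log(p/(1-p)).
p = 0.65, 1-p = 0.35.
p/(1-p) = 1.857143.
eta = log(1.857143) = 0.6190

0.6190


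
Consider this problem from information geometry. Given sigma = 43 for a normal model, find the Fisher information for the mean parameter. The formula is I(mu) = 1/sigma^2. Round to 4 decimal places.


The Fisher information for the mean of a normal distribution is I(mu) = 1/sigma^2.
sigma = 43, so sigma^2 = 1849.
I(mu) = 1/1849 = 0.0005

0.0005


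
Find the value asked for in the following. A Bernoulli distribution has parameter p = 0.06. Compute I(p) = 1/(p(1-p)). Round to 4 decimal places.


For Bernoulli(p), Fisher information is I(p) = 1/(p*(1-p)).
p = 0.06, 1-p = 0.94.
p*(1-p) = 0.0564.
I(p) = 1/0.0564 = 17.7305

17.7305


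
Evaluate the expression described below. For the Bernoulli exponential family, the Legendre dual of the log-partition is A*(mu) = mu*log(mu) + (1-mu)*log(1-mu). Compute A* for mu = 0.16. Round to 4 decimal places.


Legendre transform for Bernoulli:
A*(mu) = mu*log(mu) + (1-mu)*log(1-mu).
mu = 0.16, 1-mu = 0.84.
mu*log(mu) = 0.16*log(0.16) = -0.293213.
(1-mu)*log(1-mu) = 0.84*log(0.84) = -0.146457.
A* = -0.293213 + -0.146457 = -0.4397

-0.4397


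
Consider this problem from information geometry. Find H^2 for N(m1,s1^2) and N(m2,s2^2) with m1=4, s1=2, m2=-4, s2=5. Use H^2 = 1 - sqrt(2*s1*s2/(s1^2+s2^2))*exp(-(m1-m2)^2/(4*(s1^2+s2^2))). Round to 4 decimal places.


Squared Hellinger distance for Gaussians:
H^2 = 1 - sqrt(2*s1*s2/(s1^2+s2^2)) * exp(-(m1-m2)^2/(4*(s1^2+s2^2))).
s1^2 = 4, s2^2 = 25, s1^2+s2^2 = 29.
sqrt(2*2*5/(29)) = 0.830455.
(m1-m2)^2 = (8)^2 = 64.
exp(-64/(4*29)) = exp(-0.551724) = 0.575956.
H^2 = 1 - 0.830455*0.575956 = 0.5217

0.5217


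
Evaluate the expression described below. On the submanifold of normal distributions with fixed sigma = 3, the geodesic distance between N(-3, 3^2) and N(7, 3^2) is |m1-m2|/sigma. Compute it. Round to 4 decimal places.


On the fixed-variance normal subfamily, geodesic distance = |m1-m2|/sigma.
|-3 - 7| = 10.
sigma = 3.
d = 10/3 = 3.3333

3.3333
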